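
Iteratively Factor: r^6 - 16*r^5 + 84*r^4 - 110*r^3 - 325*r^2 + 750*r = (r - 3)*(r^5 - 13*r^4 + 45*r^3 + 25*r^2 - 250*r) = (r - 5)*(r - 3)*(r^4 - 8*r^3 + 5*r^2 + 50*r) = r*(r - 5)*(r - 3)*(r^3 - 8*r^2 + 5*r + 50) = r*(r - 5)^2*(r - 3)*(r^2 - 3*r - 10) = r*(r - 5)^2*(r - 3)*(r + 2)*(r - 5)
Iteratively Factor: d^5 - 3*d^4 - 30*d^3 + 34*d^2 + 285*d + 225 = (d - 5)*(d^4 + 2*d^3 - 20*d^2 - 66*d - 45) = (d - 5)*(d + 1)*(d^3 + d^2 - 21*d - 45) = (d - 5)^2*(d + 1)*(d^2 + 6*d + 9) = (d - 5)^2*(d + 1)*(d + 3)*(d + 3)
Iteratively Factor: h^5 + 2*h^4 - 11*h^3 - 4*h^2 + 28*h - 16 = (h - 1)*(h^4 + 3*h^3 - 8*h^2 - 12*h + 16) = (h - 1)*(h + 4)*(h^3 - h^2 - 4*h + 4) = (h - 1)*(h + 2)*(h + 4)*(h^2 - 3*h + 2) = (h - 2)*(h - 1)*(h + 2)*(h + 4)*(h - 1)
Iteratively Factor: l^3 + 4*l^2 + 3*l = (l + 1)*(l^2 + 3*l) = (l + 1)*(l + 3)*(l)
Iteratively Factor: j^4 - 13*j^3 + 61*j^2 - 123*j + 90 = (j - 5)*(j^3 - 8*j^2 + 21*j - 18) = (j - 5)*(j - 3)*(j^2 - 5*j + 6) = (j - 5)*(j - 3)^2*(j - 2)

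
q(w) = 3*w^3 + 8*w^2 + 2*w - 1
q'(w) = 9*w^2 + 16*w + 2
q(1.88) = 50.97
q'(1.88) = 63.89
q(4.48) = 438.27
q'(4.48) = 254.31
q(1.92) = 53.56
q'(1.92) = 65.90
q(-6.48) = -494.33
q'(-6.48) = 276.23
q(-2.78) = -9.19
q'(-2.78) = 27.08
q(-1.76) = 3.91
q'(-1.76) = 1.72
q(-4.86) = -166.14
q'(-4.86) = 136.82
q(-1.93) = 3.37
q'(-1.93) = 4.64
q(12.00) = 6359.00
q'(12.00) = 1490.00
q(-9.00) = -1558.00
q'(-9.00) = 587.00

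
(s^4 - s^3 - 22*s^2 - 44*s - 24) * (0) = 0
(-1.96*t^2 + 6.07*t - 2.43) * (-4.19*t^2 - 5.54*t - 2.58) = 8.2124*t^4 - 14.5749*t^3 - 18.3893*t^2 - 2.1984*t + 6.2694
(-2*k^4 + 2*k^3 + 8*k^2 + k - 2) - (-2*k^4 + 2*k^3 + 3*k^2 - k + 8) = 5*k^2 + 2*k - 10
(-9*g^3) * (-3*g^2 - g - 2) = 27*g^5 + 9*g^4 + 18*g^3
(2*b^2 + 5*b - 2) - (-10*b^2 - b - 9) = 12*b^2 + 6*b + 7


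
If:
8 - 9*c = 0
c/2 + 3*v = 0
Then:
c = 8/9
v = -4/27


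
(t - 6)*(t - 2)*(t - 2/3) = t^3 - 26*t^2/3 + 52*t/3 - 8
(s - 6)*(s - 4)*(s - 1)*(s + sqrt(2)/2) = s^4 - 11*s^3 + sqrt(2)*s^3/2 - 11*sqrt(2)*s^2/2 + 34*s^2 - 24*s + 17*sqrt(2)*s - 12*sqrt(2)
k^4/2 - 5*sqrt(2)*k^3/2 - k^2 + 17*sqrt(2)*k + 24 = (k/2 + sqrt(2)/2)*(k - 4*sqrt(2))*(k - 3*sqrt(2))*(k + sqrt(2))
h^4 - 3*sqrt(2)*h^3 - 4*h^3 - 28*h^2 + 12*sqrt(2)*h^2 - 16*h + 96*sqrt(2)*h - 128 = (h - 8)*(h + 4)*(h - 2*sqrt(2))*(h - sqrt(2))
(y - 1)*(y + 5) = y^2 + 4*y - 5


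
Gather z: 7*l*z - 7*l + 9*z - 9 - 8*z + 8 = -7*l + z*(7*l + 1) - 1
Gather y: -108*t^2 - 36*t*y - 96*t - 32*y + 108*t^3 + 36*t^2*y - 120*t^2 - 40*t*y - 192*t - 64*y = 108*t^3 - 228*t^2 - 288*t + y*(36*t^2 - 76*t - 96)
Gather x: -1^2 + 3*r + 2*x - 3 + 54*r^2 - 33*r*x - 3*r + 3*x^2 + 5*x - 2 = 54*r^2 + 3*x^2 + x*(7 - 33*r) - 6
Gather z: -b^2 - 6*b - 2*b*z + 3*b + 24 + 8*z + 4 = -b^2 - 3*b + z*(8 - 2*b) + 28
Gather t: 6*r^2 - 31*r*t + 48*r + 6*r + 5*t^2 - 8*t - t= 6*r^2 + 54*r + 5*t^2 + t*(-31*r - 9)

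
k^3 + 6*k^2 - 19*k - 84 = (k - 4)*(k + 3)*(k + 7)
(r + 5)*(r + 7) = r^2 + 12*r + 35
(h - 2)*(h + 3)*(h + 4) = h^3 + 5*h^2 - 2*h - 24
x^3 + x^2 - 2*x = x*(x - 1)*(x + 2)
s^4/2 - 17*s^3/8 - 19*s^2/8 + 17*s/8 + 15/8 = (s/2 + 1/2)*(s - 5)*(s - 1)*(s + 3/4)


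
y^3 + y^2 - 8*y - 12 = (y - 3)*(y + 2)^2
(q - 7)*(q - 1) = q^2 - 8*q + 7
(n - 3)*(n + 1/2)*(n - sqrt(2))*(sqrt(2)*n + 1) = sqrt(2)*n^4 - 5*sqrt(2)*n^3/2 - n^3 - 5*sqrt(2)*n^2/2 + 5*n^2/2 + 3*n/2 + 5*sqrt(2)*n/2 + 3*sqrt(2)/2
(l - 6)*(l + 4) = l^2 - 2*l - 24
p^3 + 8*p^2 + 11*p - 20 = (p - 1)*(p + 4)*(p + 5)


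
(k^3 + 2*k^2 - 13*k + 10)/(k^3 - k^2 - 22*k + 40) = (k - 1)/(k - 4)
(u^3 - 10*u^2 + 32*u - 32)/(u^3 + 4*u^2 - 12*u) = (u^2 - 8*u + 16)/(u*(u + 6))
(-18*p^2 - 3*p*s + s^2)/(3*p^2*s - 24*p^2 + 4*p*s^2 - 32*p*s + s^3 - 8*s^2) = (-6*p + s)/(p*s - 8*p + s^2 - 8*s)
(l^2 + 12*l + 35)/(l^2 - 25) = (l + 7)/(l - 5)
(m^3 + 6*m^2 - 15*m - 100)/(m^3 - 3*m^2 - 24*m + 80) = (m + 5)/(m - 4)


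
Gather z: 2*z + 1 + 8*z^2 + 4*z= 8*z^2 + 6*z + 1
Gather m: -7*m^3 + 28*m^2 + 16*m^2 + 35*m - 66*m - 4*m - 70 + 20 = -7*m^3 + 44*m^2 - 35*m - 50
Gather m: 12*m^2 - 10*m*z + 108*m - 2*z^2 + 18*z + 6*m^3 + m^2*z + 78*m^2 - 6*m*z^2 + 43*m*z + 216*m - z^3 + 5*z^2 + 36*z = 6*m^3 + m^2*(z + 90) + m*(-6*z^2 + 33*z + 324) - z^3 + 3*z^2 + 54*z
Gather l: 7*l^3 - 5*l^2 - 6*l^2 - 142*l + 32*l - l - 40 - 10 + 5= 7*l^3 - 11*l^2 - 111*l - 45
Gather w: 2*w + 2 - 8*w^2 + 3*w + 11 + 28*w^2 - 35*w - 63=20*w^2 - 30*w - 50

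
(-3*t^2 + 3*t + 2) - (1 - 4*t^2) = t^2 + 3*t + 1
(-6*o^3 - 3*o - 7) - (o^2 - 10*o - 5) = -6*o^3 - o^2 + 7*o - 2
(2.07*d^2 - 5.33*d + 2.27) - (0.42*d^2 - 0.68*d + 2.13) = 1.65*d^2 - 4.65*d + 0.14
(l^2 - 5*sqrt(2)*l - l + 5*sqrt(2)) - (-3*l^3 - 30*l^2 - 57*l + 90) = 3*l^3 + 31*l^2 - 5*sqrt(2)*l + 56*l - 90 + 5*sqrt(2)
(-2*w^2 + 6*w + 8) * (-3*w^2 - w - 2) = 6*w^4 - 16*w^3 - 26*w^2 - 20*w - 16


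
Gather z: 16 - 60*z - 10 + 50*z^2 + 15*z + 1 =50*z^2 - 45*z + 7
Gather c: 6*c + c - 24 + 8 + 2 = 7*c - 14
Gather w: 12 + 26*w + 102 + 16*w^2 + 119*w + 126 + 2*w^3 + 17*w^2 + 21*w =2*w^3 + 33*w^2 + 166*w + 240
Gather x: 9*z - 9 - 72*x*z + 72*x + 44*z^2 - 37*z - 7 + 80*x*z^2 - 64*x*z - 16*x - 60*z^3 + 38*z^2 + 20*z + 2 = x*(80*z^2 - 136*z + 56) - 60*z^3 + 82*z^2 - 8*z - 14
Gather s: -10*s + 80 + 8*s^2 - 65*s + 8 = 8*s^2 - 75*s + 88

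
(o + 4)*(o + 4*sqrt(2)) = o^2 + 4*o + 4*sqrt(2)*o + 16*sqrt(2)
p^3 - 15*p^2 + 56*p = p*(p - 8)*(p - 7)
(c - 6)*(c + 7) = c^2 + c - 42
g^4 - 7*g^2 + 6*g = g*(g - 2)*(g - 1)*(g + 3)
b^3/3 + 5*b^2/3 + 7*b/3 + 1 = (b/3 + 1)*(b + 1)^2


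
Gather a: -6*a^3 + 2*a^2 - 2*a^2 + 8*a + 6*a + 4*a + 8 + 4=-6*a^3 + 18*a + 12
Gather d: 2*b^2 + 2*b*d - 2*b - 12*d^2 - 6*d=2*b^2 - 2*b - 12*d^2 + d*(2*b - 6)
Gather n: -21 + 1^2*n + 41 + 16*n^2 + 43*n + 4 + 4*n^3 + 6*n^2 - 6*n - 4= 4*n^3 + 22*n^2 + 38*n + 20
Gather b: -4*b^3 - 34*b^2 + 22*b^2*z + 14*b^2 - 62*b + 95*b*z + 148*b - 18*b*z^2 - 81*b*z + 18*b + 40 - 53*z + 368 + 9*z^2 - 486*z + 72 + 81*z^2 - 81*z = -4*b^3 + b^2*(22*z - 20) + b*(-18*z^2 + 14*z + 104) + 90*z^2 - 620*z + 480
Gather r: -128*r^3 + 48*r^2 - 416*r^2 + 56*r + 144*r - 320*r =-128*r^3 - 368*r^2 - 120*r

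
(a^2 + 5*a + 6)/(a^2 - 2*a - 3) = (a^2 + 5*a + 6)/(a^2 - 2*a - 3)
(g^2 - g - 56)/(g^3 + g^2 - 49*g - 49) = (g - 8)/(g^2 - 6*g - 7)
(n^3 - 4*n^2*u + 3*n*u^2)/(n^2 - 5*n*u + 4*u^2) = n*(-n + 3*u)/(-n + 4*u)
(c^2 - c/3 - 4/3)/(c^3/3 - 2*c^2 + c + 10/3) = (3*c - 4)/(c^2 - 7*c + 10)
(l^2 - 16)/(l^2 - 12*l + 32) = (l + 4)/(l - 8)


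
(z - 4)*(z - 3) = z^2 - 7*z + 12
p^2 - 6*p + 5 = (p - 5)*(p - 1)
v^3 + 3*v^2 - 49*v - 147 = (v - 7)*(v + 3)*(v + 7)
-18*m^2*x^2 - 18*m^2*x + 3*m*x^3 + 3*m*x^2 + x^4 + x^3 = x*(-3*m + x)*(6*m + x)*(x + 1)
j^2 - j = j*(j - 1)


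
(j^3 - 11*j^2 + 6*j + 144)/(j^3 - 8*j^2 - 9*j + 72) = (j - 6)/(j - 3)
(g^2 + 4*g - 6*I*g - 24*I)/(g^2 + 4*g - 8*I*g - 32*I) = (g - 6*I)/(g - 8*I)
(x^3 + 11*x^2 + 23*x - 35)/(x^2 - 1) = (x^2 + 12*x + 35)/(x + 1)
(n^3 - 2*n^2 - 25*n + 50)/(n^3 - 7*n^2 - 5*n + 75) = (n^2 + 3*n - 10)/(n^2 - 2*n - 15)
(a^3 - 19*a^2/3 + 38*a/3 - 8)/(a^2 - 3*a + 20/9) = 3*(a^2 - 5*a + 6)/(3*a - 5)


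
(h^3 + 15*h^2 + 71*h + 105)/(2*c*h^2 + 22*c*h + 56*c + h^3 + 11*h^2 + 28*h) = (h^2 + 8*h + 15)/(2*c*h + 8*c + h^2 + 4*h)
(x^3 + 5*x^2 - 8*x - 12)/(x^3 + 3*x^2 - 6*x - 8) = (x + 6)/(x + 4)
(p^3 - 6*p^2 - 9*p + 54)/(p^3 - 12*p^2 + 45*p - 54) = (p + 3)/(p - 3)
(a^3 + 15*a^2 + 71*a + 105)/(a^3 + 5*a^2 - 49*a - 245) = (a + 3)/(a - 7)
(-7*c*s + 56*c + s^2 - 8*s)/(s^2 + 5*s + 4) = (-7*c*s + 56*c + s^2 - 8*s)/(s^2 + 5*s + 4)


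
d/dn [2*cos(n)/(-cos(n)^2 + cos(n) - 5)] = 2*(sin(n)^2 + 4)*sin(n)/(sin(n)^2 + cos(n) - 6)^2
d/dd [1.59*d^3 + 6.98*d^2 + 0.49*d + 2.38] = 4.77*d^2 + 13.96*d + 0.49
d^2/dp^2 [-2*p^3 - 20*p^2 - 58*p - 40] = -12*p - 40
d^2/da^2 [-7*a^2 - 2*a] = -14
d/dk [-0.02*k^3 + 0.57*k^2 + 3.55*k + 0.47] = -0.06*k^2 + 1.14*k + 3.55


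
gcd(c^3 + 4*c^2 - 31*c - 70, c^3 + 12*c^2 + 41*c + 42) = c^2 + 9*c + 14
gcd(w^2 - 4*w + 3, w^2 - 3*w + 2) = w - 1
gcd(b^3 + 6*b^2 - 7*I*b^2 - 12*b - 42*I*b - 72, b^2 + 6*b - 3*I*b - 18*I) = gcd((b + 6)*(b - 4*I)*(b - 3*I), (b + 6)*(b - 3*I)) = b^2 + b*(6 - 3*I) - 18*I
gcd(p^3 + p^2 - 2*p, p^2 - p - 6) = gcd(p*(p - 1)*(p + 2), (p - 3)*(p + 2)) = p + 2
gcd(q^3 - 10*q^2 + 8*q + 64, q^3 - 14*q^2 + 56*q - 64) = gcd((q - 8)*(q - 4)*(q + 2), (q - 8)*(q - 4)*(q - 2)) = q^2 - 12*q + 32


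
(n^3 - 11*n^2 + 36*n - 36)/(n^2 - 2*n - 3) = (n^2 - 8*n + 12)/(n + 1)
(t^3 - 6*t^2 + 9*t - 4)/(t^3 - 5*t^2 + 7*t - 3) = (t - 4)/(t - 3)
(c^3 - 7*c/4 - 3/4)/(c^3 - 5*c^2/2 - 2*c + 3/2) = (4*c^2 - 4*c - 3)/(2*(2*c^2 - 7*c + 3))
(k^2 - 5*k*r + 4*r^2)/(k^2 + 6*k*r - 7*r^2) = (k - 4*r)/(k + 7*r)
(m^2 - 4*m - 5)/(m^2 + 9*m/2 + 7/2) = 2*(m - 5)/(2*m + 7)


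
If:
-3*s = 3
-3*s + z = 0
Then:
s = -1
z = -3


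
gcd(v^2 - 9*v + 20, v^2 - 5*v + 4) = v - 4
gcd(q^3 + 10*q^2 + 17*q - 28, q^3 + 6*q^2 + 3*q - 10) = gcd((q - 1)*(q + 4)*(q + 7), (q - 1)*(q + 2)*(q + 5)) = q - 1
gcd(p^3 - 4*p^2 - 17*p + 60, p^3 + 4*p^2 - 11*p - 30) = p - 3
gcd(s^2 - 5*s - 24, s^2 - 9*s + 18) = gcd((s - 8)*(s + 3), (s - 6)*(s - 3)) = 1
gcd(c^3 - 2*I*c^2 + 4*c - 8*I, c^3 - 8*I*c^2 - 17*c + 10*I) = c - 2*I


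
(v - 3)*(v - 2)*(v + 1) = v^3 - 4*v^2 + v + 6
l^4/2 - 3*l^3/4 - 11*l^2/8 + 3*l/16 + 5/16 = (l/2 + 1/4)*(l - 5/2)*(l - 1/2)*(l + 1)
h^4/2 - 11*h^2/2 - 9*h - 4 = (h/2 + 1)*(h - 4)*(h + 1)^2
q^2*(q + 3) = q^3 + 3*q^2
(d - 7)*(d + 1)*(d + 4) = d^3 - 2*d^2 - 31*d - 28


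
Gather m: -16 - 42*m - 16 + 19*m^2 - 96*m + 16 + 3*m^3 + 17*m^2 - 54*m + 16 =3*m^3 + 36*m^2 - 192*m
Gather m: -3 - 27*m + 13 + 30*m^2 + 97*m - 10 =30*m^2 + 70*m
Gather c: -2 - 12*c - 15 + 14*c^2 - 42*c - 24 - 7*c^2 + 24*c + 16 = 7*c^2 - 30*c - 25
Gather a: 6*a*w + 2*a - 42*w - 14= a*(6*w + 2) - 42*w - 14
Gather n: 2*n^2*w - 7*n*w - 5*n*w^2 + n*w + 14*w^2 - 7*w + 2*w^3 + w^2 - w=2*n^2*w + n*(-5*w^2 - 6*w) + 2*w^3 + 15*w^2 - 8*w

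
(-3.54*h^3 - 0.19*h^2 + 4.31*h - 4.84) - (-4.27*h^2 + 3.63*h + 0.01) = -3.54*h^3 + 4.08*h^2 + 0.68*h - 4.85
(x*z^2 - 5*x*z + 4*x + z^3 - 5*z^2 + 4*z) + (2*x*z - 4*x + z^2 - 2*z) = x*z^2 - 3*x*z + z^3 - 4*z^2 + 2*z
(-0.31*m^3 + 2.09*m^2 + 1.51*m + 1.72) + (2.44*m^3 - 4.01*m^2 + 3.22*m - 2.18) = 2.13*m^3 - 1.92*m^2 + 4.73*m - 0.46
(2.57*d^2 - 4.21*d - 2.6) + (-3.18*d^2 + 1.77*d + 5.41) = -0.61*d^2 - 2.44*d + 2.81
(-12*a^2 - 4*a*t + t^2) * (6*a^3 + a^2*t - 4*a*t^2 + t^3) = -72*a^5 - 36*a^4*t + 50*a^3*t^2 + 5*a^2*t^3 - 8*a*t^4 + t^5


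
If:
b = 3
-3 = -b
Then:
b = 3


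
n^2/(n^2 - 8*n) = n/(n - 8)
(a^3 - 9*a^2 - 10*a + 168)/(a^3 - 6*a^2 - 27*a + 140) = (a^2 - 2*a - 24)/(a^2 + a - 20)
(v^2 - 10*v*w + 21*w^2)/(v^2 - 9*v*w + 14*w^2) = (v - 3*w)/(v - 2*w)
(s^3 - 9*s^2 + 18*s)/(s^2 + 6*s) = (s^2 - 9*s + 18)/(s + 6)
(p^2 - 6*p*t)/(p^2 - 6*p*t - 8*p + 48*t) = p/(p - 8)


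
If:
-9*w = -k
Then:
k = 9*w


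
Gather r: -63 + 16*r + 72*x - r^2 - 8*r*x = -r^2 + r*(16 - 8*x) + 72*x - 63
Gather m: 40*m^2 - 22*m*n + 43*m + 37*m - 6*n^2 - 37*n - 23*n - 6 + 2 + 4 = 40*m^2 + m*(80 - 22*n) - 6*n^2 - 60*n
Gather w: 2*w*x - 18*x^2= 2*w*x - 18*x^2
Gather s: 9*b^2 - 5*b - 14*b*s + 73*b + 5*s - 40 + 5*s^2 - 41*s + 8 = 9*b^2 + 68*b + 5*s^2 + s*(-14*b - 36) - 32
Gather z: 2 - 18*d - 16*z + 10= -18*d - 16*z + 12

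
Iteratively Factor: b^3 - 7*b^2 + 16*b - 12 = (b - 2)*(b^2 - 5*b + 6) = (b - 2)^2*(b - 3)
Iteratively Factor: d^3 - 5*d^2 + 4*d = (d)*(d^2 - 5*d + 4) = d*(d - 4)*(d - 1)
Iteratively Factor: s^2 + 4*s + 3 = (s + 1)*(s + 3)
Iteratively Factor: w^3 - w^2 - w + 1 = (w + 1)*(w^2 - 2*w + 1) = (w - 1)*(w + 1)*(w - 1)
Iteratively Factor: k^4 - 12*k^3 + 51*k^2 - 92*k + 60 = (k - 2)*(k^3 - 10*k^2 + 31*k - 30) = (k - 2)^2*(k^2 - 8*k + 15) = (k - 3)*(k - 2)^2*(k - 5)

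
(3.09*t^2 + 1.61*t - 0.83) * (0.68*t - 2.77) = 2.1012*t^3 - 7.4645*t^2 - 5.0241*t + 2.2991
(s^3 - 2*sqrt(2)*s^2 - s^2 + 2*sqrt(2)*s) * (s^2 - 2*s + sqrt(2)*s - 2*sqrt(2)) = s^5 - 3*s^4 - sqrt(2)*s^4 - 2*s^3 + 3*sqrt(2)*s^3 - 2*sqrt(2)*s^2 + 12*s^2 - 8*s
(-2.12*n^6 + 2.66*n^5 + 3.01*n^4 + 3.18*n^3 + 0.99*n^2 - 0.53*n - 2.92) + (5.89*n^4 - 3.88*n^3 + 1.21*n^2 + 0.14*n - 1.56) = -2.12*n^6 + 2.66*n^5 + 8.9*n^4 - 0.7*n^3 + 2.2*n^2 - 0.39*n - 4.48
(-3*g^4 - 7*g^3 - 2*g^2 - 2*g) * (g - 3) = -3*g^5 + 2*g^4 + 19*g^3 + 4*g^2 + 6*g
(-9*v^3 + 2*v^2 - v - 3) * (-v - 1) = 9*v^4 + 7*v^3 - v^2 + 4*v + 3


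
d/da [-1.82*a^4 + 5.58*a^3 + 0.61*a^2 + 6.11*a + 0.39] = -7.28*a^3 + 16.74*a^2 + 1.22*a + 6.11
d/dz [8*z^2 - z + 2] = 16*z - 1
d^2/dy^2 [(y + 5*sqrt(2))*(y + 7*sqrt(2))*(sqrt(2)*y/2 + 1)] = 3*sqrt(2)*y + 26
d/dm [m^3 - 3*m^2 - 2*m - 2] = 3*m^2 - 6*m - 2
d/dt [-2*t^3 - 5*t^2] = 2*t*(-3*t - 5)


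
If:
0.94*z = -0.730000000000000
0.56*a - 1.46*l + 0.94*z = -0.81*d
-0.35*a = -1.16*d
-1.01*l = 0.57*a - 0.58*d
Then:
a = 0.53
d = 0.16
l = -0.21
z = -0.78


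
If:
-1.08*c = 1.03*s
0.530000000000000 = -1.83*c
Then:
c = -0.29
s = 0.30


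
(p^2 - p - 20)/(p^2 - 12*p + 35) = (p + 4)/(p - 7)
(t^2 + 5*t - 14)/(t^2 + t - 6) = (t + 7)/(t + 3)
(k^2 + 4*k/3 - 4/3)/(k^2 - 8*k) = (3*k^2 + 4*k - 4)/(3*k*(k - 8))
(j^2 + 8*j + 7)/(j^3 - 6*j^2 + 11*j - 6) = (j^2 + 8*j + 7)/(j^3 - 6*j^2 + 11*j - 6)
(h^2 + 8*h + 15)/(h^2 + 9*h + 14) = (h^2 + 8*h + 15)/(h^2 + 9*h + 14)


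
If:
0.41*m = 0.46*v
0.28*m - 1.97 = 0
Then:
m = 7.04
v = 6.27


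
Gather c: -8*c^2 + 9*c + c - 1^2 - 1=-8*c^2 + 10*c - 2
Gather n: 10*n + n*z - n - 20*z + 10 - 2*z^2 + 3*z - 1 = n*(z + 9) - 2*z^2 - 17*z + 9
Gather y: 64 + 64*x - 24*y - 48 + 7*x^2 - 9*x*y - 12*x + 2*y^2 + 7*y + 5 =7*x^2 + 52*x + 2*y^2 + y*(-9*x - 17) + 21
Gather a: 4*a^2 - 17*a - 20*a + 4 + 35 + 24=4*a^2 - 37*a + 63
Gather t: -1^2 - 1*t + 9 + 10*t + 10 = 9*t + 18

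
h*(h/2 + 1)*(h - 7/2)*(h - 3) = h^4/2 - 9*h^3/4 - 5*h^2/4 + 21*h/2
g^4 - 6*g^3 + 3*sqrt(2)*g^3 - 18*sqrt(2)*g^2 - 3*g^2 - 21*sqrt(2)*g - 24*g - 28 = (g - 7)*(g + 1)*(g + sqrt(2))*(g + 2*sqrt(2))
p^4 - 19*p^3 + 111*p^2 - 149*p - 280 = (p - 8)*(p - 7)*(p - 5)*(p + 1)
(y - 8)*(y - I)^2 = y^3 - 8*y^2 - 2*I*y^2 - y + 16*I*y + 8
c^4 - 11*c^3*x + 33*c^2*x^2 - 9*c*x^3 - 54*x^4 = (c - 6*x)*(c - 3*x)^2*(c + x)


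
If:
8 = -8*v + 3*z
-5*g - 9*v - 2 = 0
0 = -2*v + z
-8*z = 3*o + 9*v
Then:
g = 34/5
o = 100/3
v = -4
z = -8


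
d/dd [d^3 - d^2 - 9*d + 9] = 3*d^2 - 2*d - 9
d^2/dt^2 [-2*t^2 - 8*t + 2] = -4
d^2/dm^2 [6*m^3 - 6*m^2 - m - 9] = 36*m - 12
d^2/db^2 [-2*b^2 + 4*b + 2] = -4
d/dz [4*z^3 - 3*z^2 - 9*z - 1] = 12*z^2 - 6*z - 9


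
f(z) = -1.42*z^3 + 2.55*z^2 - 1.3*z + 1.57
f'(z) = -4.26*z^2 + 5.1*z - 1.3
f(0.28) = 1.37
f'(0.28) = -0.21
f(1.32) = 1.03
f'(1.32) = -1.99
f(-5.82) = 375.45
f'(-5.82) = -175.28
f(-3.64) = 108.57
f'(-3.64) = -76.31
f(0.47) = 1.37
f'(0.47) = 0.16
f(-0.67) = 4.01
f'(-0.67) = -6.63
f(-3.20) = 78.37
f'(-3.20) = -61.24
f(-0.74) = 4.50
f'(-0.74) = -7.41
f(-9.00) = 1255.00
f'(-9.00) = -392.26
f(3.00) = -17.72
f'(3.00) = -24.34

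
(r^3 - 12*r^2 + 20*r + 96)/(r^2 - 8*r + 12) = (r^2 - 6*r - 16)/(r - 2)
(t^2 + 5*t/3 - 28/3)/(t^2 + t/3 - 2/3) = (3*t^2 + 5*t - 28)/(3*t^2 + t - 2)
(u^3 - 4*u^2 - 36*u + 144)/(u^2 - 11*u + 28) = (u^2 - 36)/(u - 7)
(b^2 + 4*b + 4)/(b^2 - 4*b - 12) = (b + 2)/(b - 6)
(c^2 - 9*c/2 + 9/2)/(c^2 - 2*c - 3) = (c - 3/2)/(c + 1)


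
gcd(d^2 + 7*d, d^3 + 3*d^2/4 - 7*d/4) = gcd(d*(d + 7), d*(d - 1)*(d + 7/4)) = d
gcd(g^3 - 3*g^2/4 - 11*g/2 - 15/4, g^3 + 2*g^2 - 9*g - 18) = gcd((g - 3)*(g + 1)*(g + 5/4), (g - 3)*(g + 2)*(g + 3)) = g - 3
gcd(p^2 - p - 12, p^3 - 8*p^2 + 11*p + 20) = p - 4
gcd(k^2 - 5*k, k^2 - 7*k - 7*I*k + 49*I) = 1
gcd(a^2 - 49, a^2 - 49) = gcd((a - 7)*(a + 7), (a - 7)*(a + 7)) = a^2 - 49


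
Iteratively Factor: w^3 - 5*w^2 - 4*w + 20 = (w - 5)*(w^2 - 4) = (w - 5)*(w + 2)*(w - 2)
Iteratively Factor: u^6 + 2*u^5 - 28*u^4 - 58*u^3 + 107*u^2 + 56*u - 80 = (u - 1)*(u^5 + 3*u^4 - 25*u^3 - 83*u^2 + 24*u + 80) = (u - 1)*(u + 1)*(u^4 + 2*u^3 - 27*u^2 - 56*u + 80) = (u - 1)^2*(u + 1)*(u^3 + 3*u^2 - 24*u - 80) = (u - 5)*(u - 1)^2*(u + 1)*(u^2 + 8*u + 16) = (u - 5)*(u - 1)^2*(u + 1)*(u + 4)*(u + 4)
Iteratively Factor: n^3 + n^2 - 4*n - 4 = (n - 2)*(n^2 + 3*n + 2) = (n - 2)*(n + 1)*(n + 2)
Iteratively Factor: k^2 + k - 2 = (k + 2)*(k - 1)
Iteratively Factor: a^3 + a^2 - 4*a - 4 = (a + 2)*(a^2 - a - 2) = (a - 2)*(a + 2)*(a + 1)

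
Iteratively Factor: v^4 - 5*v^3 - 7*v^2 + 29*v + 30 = (v + 2)*(v^3 - 7*v^2 + 7*v + 15) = (v + 1)*(v + 2)*(v^2 - 8*v + 15) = (v - 3)*(v + 1)*(v + 2)*(v - 5)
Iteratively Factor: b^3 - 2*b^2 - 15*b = (b + 3)*(b^2 - 5*b) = b*(b + 3)*(b - 5)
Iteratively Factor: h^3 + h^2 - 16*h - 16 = (h - 4)*(h^2 + 5*h + 4) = (h - 4)*(h + 4)*(h + 1)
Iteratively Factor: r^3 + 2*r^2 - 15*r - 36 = (r - 4)*(r^2 + 6*r + 9) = (r - 4)*(r + 3)*(r + 3)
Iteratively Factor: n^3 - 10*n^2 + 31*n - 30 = (n - 2)*(n^2 - 8*n + 15) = (n - 3)*(n - 2)*(n - 5)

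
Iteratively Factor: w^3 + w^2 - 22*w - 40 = (w - 5)*(w^2 + 6*w + 8) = (w - 5)*(w + 4)*(w + 2)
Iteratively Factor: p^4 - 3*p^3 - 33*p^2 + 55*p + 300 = (p - 5)*(p^3 + 2*p^2 - 23*p - 60) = (p - 5)*(p + 4)*(p^2 - 2*p - 15) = (p - 5)*(p + 3)*(p + 4)*(p - 5)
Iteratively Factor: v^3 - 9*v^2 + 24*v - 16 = (v - 4)*(v^2 - 5*v + 4) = (v - 4)*(v - 1)*(v - 4)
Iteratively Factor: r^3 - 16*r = (r - 4)*(r^2 + 4*r) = r*(r - 4)*(r + 4)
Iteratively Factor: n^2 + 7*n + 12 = (n + 3)*(n + 4)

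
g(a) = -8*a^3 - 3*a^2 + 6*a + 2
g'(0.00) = 6.00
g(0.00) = 2.00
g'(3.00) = -228.00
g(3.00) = -223.00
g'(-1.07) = -15.06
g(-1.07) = 1.95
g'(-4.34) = -420.01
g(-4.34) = 573.43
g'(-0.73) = -2.41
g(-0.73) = -0.87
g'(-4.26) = -403.98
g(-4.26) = 540.47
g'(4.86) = -590.03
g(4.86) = -958.03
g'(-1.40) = -32.64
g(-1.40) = 9.67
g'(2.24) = -127.86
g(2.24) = -89.53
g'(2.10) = -112.44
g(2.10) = -72.72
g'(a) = -24*a^2 - 6*a + 6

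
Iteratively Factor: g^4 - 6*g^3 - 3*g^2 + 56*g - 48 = (g - 4)*(g^3 - 2*g^2 - 11*g + 12) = (g - 4)*(g - 1)*(g^2 - g - 12) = (g - 4)^2*(g - 1)*(g + 3)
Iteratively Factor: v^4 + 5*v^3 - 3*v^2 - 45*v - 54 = (v - 3)*(v^3 + 8*v^2 + 21*v + 18) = (v - 3)*(v + 3)*(v^2 + 5*v + 6) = (v - 3)*(v + 3)^2*(v + 2)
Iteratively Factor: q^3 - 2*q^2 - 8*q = (q - 4)*(q^2 + 2*q) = (q - 4)*(q + 2)*(q)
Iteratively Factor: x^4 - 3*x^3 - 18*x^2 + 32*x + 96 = (x - 4)*(x^3 + x^2 - 14*x - 24) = (x - 4)*(x + 2)*(x^2 - x - 12) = (x - 4)^2*(x + 2)*(x + 3)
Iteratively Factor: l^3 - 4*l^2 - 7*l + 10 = (l - 1)*(l^2 - 3*l - 10) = (l - 1)*(l + 2)*(l - 5)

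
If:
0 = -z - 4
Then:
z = -4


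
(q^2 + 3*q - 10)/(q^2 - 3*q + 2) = (q + 5)/(q - 1)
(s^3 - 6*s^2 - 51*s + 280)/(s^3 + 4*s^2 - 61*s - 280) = (s - 5)/(s + 5)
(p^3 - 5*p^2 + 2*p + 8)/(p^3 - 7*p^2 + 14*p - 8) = (p + 1)/(p - 1)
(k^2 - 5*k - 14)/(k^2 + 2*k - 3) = (k^2 - 5*k - 14)/(k^2 + 2*k - 3)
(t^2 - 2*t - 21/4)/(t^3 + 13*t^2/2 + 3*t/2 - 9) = (t - 7/2)/(t^2 + 5*t - 6)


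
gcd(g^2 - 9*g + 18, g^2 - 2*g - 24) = g - 6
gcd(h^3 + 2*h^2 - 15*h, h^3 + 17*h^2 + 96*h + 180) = h + 5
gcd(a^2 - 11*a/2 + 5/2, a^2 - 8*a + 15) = a - 5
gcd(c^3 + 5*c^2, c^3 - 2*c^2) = c^2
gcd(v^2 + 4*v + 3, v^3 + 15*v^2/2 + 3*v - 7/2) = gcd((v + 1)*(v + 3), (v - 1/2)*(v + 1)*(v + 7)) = v + 1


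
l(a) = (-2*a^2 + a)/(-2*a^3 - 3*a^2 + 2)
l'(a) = (1 - 4*a)/(-2*a^3 - 3*a^2 + 2) + (-2*a^2 + a)*(6*a^2 + 6*a)/(-2*a^3 - 3*a^2 + 2)^2 = (-6*a^2*(a + 1)*(2*a - 1) + (4*a - 1)*(2*a^3 + 3*a^2 - 2))/(2*a^3 + 3*a^2 - 2)^2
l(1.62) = 0.25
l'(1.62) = -0.07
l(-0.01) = -0.01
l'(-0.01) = 0.52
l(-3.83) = -0.47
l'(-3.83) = -0.20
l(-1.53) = -2.90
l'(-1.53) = -3.27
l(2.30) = 0.22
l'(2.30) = -0.04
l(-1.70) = -2.37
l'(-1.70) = -2.89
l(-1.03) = -3.14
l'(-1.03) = 4.52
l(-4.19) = -0.41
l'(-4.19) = -0.15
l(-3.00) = -0.72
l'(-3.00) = -0.45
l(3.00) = 0.19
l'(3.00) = -0.03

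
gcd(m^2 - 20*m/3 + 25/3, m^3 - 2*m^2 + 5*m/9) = m - 5/3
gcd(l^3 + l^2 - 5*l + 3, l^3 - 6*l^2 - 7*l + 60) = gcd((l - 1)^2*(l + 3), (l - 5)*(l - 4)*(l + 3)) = l + 3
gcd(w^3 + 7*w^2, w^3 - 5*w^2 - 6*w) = w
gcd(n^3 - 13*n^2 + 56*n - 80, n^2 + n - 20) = n - 4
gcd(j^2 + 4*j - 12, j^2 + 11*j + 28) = 1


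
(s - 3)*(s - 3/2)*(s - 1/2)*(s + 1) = s^4 - 4*s^3 + 7*s^2/4 + 9*s/2 - 9/4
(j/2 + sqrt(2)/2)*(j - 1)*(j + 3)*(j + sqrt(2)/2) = j^4/2 + j^3 + 3*sqrt(2)*j^3/4 - j^2 + 3*sqrt(2)*j^2/2 - 9*sqrt(2)*j/4 + j - 3/2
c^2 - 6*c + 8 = (c - 4)*(c - 2)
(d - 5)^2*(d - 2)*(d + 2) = d^4 - 10*d^3 + 21*d^2 + 40*d - 100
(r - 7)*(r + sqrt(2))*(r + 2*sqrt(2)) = r^3 - 7*r^2 + 3*sqrt(2)*r^2 - 21*sqrt(2)*r + 4*r - 28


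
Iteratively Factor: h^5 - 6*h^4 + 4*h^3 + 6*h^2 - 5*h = (h)*(h^4 - 6*h^3 + 4*h^2 + 6*h - 5) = h*(h - 5)*(h^3 - h^2 - h + 1) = h*(h - 5)*(h + 1)*(h^2 - 2*h + 1) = h*(h - 5)*(h - 1)*(h + 1)*(h - 1)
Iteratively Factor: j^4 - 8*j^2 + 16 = (j + 2)*(j^3 - 2*j^2 - 4*j + 8) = (j + 2)^2*(j^2 - 4*j + 4) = (j - 2)*(j + 2)^2*(j - 2)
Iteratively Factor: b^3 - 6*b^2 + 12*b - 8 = (b - 2)*(b^2 - 4*b + 4) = (b - 2)^2*(b - 2)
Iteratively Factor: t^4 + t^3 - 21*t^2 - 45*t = (t - 5)*(t^3 + 6*t^2 + 9*t) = t*(t - 5)*(t^2 + 6*t + 9) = t*(t - 5)*(t + 3)*(t + 3)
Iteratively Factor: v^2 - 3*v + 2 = (v - 1)*(v - 2)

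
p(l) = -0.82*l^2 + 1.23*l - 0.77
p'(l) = 1.23 - 1.64*l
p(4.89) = -14.36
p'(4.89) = -6.79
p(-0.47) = -1.53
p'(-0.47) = 2.00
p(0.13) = -0.62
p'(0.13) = 1.02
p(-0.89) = -2.51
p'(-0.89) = 2.69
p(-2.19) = -7.40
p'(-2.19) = 4.82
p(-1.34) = -3.89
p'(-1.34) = 3.43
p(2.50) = -2.82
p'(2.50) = -2.87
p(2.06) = -1.72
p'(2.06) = -2.15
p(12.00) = -104.09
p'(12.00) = -18.45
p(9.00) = -56.12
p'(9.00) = -13.53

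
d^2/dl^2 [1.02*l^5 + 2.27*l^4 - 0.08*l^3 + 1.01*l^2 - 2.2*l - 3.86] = 20.4*l^3 + 27.24*l^2 - 0.48*l + 2.02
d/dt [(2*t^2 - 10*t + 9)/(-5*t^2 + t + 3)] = 3*(-16*t^2 + 34*t - 13)/(25*t^4 - 10*t^3 - 29*t^2 + 6*t + 9)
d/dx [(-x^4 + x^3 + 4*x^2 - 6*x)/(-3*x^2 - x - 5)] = (6*x^5 + 18*x^3 - 37*x^2 - 40*x + 30)/(9*x^4 + 6*x^3 + 31*x^2 + 10*x + 25)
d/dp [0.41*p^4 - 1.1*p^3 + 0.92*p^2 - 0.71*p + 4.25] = 1.64*p^3 - 3.3*p^2 + 1.84*p - 0.71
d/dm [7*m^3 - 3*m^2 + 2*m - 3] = 21*m^2 - 6*m + 2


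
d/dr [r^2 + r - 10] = 2*r + 1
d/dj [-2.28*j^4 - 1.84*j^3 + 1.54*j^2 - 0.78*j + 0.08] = -9.12*j^3 - 5.52*j^2 + 3.08*j - 0.78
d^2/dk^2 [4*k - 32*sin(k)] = 32*sin(k)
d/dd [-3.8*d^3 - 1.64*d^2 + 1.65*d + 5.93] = -11.4*d^2 - 3.28*d + 1.65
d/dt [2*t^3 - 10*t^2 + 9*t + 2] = 6*t^2 - 20*t + 9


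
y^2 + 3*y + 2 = (y + 1)*(y + 2)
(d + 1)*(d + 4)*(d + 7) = d^3 + 12*d^2 + 39*d + 28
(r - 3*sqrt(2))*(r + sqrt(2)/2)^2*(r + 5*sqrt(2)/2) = r^4 + sqrt(2)*r^3/2 - 31*r^2/2 - 61*sqrt(2)*r/4 - 15/2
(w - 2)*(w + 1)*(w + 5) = w^3 + 4*w^2 - 7*w - 10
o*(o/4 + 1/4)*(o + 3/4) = o^3/4 + 7*o^2/16 + 3*o/16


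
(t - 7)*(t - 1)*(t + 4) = t^3 - 4*t^2 - 25*t + 28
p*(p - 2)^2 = p^3 - 4*p^2 + 4*p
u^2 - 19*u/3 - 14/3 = (u - 7)*(u + 2/3)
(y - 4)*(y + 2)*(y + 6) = y^3 + 4*y^2 - 20*y - 48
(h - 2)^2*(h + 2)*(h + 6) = h^4 + 4*h^3 - 16*h^2 - 16*h + 48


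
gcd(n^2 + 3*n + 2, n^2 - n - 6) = n + 2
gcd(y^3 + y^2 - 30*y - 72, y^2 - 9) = y + 3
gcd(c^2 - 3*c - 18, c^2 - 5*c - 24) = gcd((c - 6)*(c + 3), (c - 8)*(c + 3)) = c + 3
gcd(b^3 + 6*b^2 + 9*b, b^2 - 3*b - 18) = b + 3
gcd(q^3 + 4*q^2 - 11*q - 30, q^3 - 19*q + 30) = q^2 + 2*q - 15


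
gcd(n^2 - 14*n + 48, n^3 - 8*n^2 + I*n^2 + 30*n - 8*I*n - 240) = n - 8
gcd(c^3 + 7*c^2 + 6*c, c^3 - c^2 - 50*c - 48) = c^2 + 7*c + 6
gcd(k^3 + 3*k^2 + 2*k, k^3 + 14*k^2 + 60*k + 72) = k + 2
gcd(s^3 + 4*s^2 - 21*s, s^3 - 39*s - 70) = 1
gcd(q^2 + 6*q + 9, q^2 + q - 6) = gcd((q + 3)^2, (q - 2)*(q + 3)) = q + 3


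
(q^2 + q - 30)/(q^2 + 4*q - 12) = (q - 5)/(q - 2)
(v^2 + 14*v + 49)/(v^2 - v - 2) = (v^2 + 14*v + 49)/(v^2 - v - 2)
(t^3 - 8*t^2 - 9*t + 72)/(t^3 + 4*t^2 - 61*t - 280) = (t^2 - 9)/(t^2 + 12*t + 35)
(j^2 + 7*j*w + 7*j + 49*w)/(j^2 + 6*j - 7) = (j + 7*w)/(j - 1)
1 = 1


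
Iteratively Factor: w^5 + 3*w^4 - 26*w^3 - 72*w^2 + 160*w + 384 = (w - 4)*(w^4 + 7*w^3 + 2*w^2 - 64*w - 96) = (w - 4)*(w - 3)*(w^3 + 10*w^2 + 32*w + 32) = (w - 4)*(w - 3)*(w + 2)*(w^2 + 8*w + 16) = (w - 4)*(w - 3)*(w + 2)*(w + 4)*(w + 4)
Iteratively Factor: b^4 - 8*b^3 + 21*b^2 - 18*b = (b)*(b^3 - 8*b^2 + 21*b - 18) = b*(b - 3)*(b^2 - 5*b + 6) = b*(b - 3)^2*(b - 2)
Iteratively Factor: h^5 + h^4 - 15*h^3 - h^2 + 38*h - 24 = (h - 1)*(h^4 + 2*h^3 - 13*h^2 - 14*h + 24) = (h - 1)*(h + 2)*(h^3 - 13*h + 12) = (h - 1)*(h + 2)*(h + 4)*(h^2 - 4*h + 3) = (h - 3)*(h - 1)*(h + 2)*(h + 4)*(h - 1)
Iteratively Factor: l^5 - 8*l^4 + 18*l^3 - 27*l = (l)*(l^4 - 8*l^3 + 18*l^2 - 27) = l*(l - 3)*(l^3 - 5*l^2 + 3*l + 9) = l*(l - 3)^2*(l^2 - 2*l - 3) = l*(l - 3)^3*(l + 1)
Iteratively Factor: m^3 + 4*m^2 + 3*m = (m + 3)*(m^2 + m) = m*(m + 3)*(m + 1)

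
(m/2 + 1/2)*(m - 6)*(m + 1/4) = m^3/2 - 19*m^2/8 - 29*m/8 - 3/4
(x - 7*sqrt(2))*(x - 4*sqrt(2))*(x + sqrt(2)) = x^3 - 10*sqrt(2)*x^2 + 34*x + 56*sqrt(2)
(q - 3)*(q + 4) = q^2 + q - 12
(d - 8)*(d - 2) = d^2 - 10*d + 16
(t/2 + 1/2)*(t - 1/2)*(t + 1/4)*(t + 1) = t^4/2 + 7*t^3/8 + 3*t^2/16 - t/4 - 1/16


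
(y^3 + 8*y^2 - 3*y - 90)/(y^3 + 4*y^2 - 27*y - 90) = (y^2 + 2*y - 15)/(y^2 - 2*y - 15)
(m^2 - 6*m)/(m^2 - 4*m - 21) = m*(6 - m)/(-m^2 + 4*m + 21)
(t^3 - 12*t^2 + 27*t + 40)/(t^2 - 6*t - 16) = (t^2 - 4*t - 5)/(t + 2)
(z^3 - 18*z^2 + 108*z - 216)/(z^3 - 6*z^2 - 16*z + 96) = (z^2 - 12*z + 36)/(z^2 - 16)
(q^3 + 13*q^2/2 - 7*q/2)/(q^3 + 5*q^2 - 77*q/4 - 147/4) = 2*q*(2*q - 1)/(4*q^2 - 8*q - 21)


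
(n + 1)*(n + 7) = n^2 + 8*n + 7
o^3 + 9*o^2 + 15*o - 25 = (o - 1)*(o + 5)^2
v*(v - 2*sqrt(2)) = v^2 - 2*sqrt(2)*v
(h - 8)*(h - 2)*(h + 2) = h^3 - 8*h^2 - 4*h + 32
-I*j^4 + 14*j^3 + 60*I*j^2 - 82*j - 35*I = (j + I)*(j + 5*I)*(j + 7*I)*(-I*j + 1)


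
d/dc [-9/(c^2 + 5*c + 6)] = 9*(2*c + 5)/(c^2 + 5*c + 6)^2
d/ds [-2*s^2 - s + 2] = -4*s - 1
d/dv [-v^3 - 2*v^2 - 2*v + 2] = -3*v^2 - 4*v - 2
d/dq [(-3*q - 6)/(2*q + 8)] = -3/(q^2 + 8*q + 16)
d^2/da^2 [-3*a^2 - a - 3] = -6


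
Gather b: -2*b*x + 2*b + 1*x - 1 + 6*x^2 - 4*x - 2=b*(2 - 2*x) + 6*x^2 - 3*x - 3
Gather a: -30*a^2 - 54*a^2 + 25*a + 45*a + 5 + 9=-84*a^2 + 70*a + 14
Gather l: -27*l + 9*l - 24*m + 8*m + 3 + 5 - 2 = -18*l - 16*m + 6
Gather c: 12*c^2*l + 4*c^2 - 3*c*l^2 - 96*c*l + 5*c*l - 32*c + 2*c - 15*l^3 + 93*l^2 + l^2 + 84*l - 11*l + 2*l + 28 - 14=c^2*(12*l + 4) + c*(-3*l^2 - 91*l - 30) - 15*l^3 + 94*l^2 + 75*l + 14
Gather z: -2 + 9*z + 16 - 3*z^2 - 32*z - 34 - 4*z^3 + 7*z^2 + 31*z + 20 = -4*z^3 + 4*z^2 + 8*z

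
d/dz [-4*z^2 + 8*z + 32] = 8 - 8*z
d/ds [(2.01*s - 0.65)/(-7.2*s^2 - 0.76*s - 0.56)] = (14.472*s^2 - 9.36*s - 1.6196)/(51.84*s^4 + 10.944*s^3 + 8.6416*s^2 + 0.8512*s + 0.3136)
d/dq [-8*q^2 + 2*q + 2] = 2 - 16*q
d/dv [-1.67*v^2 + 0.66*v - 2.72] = 0.66 - 3.34*v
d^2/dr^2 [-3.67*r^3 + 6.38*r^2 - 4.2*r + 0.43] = 12.76 - 22.02*r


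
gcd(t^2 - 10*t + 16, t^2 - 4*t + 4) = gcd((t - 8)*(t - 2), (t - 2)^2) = t - 2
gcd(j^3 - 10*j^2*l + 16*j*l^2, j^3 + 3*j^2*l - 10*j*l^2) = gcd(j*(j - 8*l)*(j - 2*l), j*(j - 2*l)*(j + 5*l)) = j^2 - 2*j*l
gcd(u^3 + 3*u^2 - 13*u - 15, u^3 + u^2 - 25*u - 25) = u^2 + 6*u + 5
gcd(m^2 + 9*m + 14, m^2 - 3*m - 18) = 1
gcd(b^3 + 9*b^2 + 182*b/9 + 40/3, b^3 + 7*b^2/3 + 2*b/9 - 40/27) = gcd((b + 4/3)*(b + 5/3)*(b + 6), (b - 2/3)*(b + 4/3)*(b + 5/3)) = b^2 + 3*b + 20/9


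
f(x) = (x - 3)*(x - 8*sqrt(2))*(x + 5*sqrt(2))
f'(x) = (x - 3)*(x - 8*sqrt(2)) + (x - 3)*(x + 5*sqrt(2)) + (x - 8*sqrt(2))*(x + 5*sqrt(2))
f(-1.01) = 299.53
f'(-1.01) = -49.58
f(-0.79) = 288.13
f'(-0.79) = -53.96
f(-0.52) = 272.88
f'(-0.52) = -58.93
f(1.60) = 117.92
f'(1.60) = -82.77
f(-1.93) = 335.67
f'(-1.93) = -28.14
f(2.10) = 76.05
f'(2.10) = -84.46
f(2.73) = 22.71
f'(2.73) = -84.46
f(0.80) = 182.06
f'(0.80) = -76.94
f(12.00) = 117.79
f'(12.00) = 190.90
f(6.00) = -208.37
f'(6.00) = -46.18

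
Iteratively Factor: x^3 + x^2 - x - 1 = (x + 1)*(x^2 - 1) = (x + 1)^2*(x - 1)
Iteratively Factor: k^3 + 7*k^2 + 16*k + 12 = (k + 3)*(k^2 + 4*k + 4) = (k + 2)*(k + 3)*(k + 2)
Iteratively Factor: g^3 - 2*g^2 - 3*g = (g - 3)*(g^2 + g) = (g - 3)*(g + 1)*(g)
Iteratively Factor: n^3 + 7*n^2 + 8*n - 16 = (n - 1)*(n^2 + 8*n + 16) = (n - 1)*(n + 4)*(n + 4)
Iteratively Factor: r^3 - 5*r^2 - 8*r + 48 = (r - 4)*(r^2 - r - 12) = (r - 4)^2*(r + 3)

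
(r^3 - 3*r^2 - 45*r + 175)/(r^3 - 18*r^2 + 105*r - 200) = (r + 7)/(r - 8)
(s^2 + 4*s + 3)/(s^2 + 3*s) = (s + 1)/s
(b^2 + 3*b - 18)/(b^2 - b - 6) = (b + 6)/(b + 2)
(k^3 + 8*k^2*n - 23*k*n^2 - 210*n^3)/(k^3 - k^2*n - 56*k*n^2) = (k^2 + k*n - 30*n^2)/(k*(k - 8*n))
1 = 1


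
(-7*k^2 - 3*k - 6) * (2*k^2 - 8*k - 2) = -14*k^4 + 50*k^3 + 26*k^2 + 54*k + 12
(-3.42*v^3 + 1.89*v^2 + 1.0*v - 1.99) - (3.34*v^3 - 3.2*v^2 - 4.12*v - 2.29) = -6.76*v^3 + 5.09*v^2 + 5.12*v + 0.3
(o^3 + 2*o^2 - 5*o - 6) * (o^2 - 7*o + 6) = o^5 - 5*o^4 - 13*o^3 + 41*o^2 + 12*o - 36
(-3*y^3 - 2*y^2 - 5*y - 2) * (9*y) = -27*y^4 - 18*y^3 - 45*y^2 - 18*y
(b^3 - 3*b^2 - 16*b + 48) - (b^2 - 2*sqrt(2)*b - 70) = b^3 - 4*b^2 - 16*b + 2*sqrt(2)*b + 118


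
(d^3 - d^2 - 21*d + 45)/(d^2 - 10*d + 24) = (d^3 - d^2 - 21*d + 45)/(d^2 - 10*d + 24)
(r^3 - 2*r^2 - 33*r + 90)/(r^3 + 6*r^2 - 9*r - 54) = (r - 5)/(r + 3)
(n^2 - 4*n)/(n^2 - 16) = n/(n + 4)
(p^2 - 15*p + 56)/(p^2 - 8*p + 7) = (p - 8)/(p - 1)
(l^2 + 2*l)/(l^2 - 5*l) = (l + 2)/(l - 5)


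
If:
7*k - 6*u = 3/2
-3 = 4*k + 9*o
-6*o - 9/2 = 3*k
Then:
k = -15/2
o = 3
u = -9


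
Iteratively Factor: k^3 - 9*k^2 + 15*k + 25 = (k + 1)*(k^2 - 10*k + 25) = (k - 5)*(k + 1)*(k - 5)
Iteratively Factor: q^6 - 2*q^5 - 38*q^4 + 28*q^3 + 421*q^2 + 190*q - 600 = (q - 1)*(q^5 - q^4 - 39*q^3 - 11*q^2 + 410*q + 600) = (q - 1)*(q + 2)*(q^4 - 3*q^3 - 33*q^2 + 55*q + 300) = (q - 1)*(q + 2)*(q + 3)*(q^3 - 6*q^2 - 15*q + 100) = (q - 5)*(q - 1)*(q + 2)*(q + 3)*(q^2 - q - 20) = (q - 5)^2*(q - 1)*(q + 2)*(q + 3)*(q + 4)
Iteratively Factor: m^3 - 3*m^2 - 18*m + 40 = (m - 2)*(m^2 - m - 20) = (m - 2)*(m + 4)*(m - 5)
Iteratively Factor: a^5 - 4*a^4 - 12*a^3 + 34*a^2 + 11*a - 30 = (a - 2)*(a^4 - 2*a^3 - 16*a^2 + 2*a + 15) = (a - 2)*(a - 1)*(a^3 - a^2 - 17*a - 15) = (a - 5)*(a - 2)*(a - 1)*(a^2 + 4*a + 3) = (a - 5)*(a - 2)*(a - 1)*(a + 3)*(a + 1)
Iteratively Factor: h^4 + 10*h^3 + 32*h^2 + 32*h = (h + 2)*(h^3 + 8*h^2 + 16*h) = (h + 2)*(h + 4)*(h^2 + 4*h) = h*(h + 2)*(h + 4)*(h + 4)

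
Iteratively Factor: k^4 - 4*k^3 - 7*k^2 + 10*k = (k + 2)*(k^3 - 6*k^2 + 5*k) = k*(k + 2)*(k^2 - 6*k + 5) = k*(k - 5)*(k + 2)*(k - 1)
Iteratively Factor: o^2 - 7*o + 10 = (o - 2)*(o - 5)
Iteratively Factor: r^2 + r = (r)*(r + 1)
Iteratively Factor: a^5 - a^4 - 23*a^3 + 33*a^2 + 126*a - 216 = (a + 3)*(a^4 - 4*a^3 - 11*a^2 + 66*a - 72) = (a - 3)*(a + 3)*(a^3 - a^2 - 14*a + 24) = (a - 3)*(a + 3)*(a + 4)*(a^2 - 5*a + 6) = (a - 3)^2*(a + 3)*(a + 4)*(a - 2)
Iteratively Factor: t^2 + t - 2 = (t - 1)*(t + 2)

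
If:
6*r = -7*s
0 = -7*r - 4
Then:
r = -4/7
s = 24/49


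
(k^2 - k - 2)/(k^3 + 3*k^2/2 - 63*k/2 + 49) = 2*(k + 1)/(2*k^2 + 7*k - 49)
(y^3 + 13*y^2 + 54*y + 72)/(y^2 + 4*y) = y + 9 + 18/y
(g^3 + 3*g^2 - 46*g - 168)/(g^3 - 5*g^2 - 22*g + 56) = (g + 6)/(g - 2)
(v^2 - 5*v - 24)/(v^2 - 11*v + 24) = (v + 3)/(v - 3)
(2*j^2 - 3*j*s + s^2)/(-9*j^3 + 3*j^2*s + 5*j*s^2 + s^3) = (-2*j + s)/(9*j^2 + 6*j*s + s^2)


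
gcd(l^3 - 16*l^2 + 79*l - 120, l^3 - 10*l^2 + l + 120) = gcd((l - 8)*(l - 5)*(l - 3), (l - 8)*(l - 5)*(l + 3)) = l^2 - 13*l + 40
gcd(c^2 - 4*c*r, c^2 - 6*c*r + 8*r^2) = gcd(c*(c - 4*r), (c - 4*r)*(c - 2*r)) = -c + 4*r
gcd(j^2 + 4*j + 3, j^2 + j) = j + 1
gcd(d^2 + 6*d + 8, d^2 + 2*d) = d + 2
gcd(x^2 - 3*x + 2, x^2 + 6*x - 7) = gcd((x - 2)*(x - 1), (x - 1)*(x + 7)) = x - 1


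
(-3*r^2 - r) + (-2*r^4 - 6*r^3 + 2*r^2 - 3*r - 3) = -2*r^4 - 6*r^3 - r^2 - 4*r - 3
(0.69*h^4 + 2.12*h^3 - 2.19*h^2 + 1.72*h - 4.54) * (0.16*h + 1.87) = 0.1104*h^5 + 1.6295*h^4 + 3.614*h^3 - 3.8201*h^2 + 2.49*h - 8.4898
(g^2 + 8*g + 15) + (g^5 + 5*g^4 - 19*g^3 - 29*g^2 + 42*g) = g^5 + 5*g^4 - 19*g^3 - 28*g^2 + 50*g + 15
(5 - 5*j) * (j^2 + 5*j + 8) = -5*j^3 - 20*j^2 - 15*j + 40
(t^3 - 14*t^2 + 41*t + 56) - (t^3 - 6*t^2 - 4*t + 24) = -8*t^2 + 45*t + 32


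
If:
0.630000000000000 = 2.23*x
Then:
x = 0.28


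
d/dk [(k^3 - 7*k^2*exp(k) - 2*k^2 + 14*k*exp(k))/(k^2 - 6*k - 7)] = (-2*k*(k - 3)*(k^2 - 7*k*exp(k) - 2*k + 14*exp(k)) + (-k^2 + 6*k + 7)*(7*k^2*exp(k) - 3*k^2 + 4*k - 14*exp(k)))/(-k^2 + 6*k + 7)^2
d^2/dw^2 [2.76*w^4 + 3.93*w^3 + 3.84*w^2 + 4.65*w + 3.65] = 33.12*w^2 + 23.58*w + 7.68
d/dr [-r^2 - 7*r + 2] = -2*r - 7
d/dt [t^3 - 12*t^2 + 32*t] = 3*t^2 - 24*t + 32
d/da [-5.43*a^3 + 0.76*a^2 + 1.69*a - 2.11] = -16.29*a^2 + 1.52*a + 1.69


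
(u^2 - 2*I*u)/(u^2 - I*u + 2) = u/(u + I)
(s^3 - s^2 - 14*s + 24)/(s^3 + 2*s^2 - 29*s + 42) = (s + 4)/(s + 7)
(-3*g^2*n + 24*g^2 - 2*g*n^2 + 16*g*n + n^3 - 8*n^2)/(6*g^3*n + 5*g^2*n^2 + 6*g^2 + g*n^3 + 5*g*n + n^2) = (-3*g^2*n + 24*g^2 - 2*g*n^2 + 16*g*n + n^3 - 8*n^2)/(6*g^3*n + 5*g^2*n^2 + 6*g^2 + g*n^3 + 5*g*n + n^2)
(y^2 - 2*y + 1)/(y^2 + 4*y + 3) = (y^2 - 2*y + 1)/(y^2 + 4*y + 3)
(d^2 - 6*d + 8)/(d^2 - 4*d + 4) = (d - 4)/(d - 2)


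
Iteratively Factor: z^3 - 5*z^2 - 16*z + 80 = (z - 4)*(z^2 - z - 20) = (z - 5)*(z - 4)*(z + 4)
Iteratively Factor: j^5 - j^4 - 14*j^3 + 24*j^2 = (j - 2)*(j^4 + j^3 - 12*j^2) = (j - 3)*(j - 2)*(j^3 + 4*j^2) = j*(j - 3)*(j - 2)*(j^2 + 4*j) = j*(j - 3)*(j - 2)*(j + 4)*(j)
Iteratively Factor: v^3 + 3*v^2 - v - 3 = (v + 3)*(v^2 - 1) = (v + 1)*(v + 3)*(v - 1)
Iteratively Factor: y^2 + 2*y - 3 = (y - 1)*(y + 3)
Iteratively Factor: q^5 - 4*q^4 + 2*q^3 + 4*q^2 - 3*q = (q + 1)*(q^4 - 5*q^3 + 7*q^2 - 3*q) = (q - 1)*(q + 1)*(q^3 - 4*q^2 + 3*q) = (q - 1)^2*(q + 1)*(q^2 - 3*q) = q*(q - 1)^2*(q + 1)*(q - 3)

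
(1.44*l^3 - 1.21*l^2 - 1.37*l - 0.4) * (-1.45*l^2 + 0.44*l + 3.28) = -2.088*l^5 + 2.3881*l^4 + 6.1773*l^3 - 3.9916*l^2 - 4.6696*l - 1.312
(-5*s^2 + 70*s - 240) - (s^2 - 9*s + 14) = -6*s^2 + 79*s - 254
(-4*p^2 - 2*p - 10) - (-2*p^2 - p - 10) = -2*p^2 - p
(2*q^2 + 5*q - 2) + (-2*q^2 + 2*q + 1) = 7*q - 1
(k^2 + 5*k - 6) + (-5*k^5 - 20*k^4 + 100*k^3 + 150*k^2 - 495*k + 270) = -5*k^5 - 20*k^4 + 100*k^3 + 151*k^2 - 490*k + 264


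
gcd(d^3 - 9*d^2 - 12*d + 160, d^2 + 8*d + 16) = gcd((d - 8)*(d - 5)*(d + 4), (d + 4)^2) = d + 4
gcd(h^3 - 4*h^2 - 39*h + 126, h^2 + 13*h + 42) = h + 6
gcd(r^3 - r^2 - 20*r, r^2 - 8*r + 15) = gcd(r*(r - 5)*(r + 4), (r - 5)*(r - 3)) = r - 5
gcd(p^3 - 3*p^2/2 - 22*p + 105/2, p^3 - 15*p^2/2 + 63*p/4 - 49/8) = p - 7/2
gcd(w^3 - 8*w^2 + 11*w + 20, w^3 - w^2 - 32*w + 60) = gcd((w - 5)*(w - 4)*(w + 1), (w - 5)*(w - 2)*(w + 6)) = w - 5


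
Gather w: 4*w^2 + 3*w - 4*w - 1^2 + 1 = 4*w^2 - w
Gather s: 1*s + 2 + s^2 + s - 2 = s^2 + 2*s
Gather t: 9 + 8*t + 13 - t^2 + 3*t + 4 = -t^2 + 11*t + 26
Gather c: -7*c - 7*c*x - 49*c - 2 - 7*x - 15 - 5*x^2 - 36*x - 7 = c*(-7*x - 56) - 5*x^2 - 43*x - 24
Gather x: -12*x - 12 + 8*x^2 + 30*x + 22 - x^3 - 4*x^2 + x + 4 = -x^3 + 4*x^2 + 19*x + 14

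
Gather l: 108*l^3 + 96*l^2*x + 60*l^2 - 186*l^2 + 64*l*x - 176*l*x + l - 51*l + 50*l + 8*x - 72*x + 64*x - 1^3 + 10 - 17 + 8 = 108*l^3 + l^2*(96*x - 126) - 112*l*x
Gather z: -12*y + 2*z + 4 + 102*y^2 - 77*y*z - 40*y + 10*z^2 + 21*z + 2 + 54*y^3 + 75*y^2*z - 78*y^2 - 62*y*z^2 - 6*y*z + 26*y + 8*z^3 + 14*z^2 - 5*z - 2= 54*y^3 + 24*y^2 - 26*y + 8*z^3 + z^2*(24 - 62*y) + z*(75*y^2 - 83*y + 18) + 4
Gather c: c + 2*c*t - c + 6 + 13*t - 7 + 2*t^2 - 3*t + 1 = 2*c*t + 2*t^2 + 10*t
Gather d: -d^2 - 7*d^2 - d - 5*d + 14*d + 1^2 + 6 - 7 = -8*d^2 + 8*d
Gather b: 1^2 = 1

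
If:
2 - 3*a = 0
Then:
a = 2/3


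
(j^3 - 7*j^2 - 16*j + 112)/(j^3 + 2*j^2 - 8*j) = (j^2 - 11*j + 28)/(j*(j - 2))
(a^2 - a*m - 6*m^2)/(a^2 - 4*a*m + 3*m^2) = (a + 2*m)/(a - m)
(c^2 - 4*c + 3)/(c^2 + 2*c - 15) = (c - 1)/(c + 5)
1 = 1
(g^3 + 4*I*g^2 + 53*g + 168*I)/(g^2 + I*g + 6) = (g^2 + I*g + 56)/(g - 2*I)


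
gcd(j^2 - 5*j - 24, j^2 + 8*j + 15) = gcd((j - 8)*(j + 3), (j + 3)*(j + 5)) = j + 3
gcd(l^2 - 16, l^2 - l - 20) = l + 4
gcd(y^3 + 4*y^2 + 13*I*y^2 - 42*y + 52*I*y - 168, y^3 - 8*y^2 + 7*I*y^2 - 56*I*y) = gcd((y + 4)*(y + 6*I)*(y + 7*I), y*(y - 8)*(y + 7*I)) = y + 7*I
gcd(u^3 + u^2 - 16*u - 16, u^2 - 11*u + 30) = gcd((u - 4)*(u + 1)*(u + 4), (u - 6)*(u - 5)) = 1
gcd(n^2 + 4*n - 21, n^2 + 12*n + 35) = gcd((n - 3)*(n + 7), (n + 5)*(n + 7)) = n + 7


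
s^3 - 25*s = s*(s - 5)*(s + 5)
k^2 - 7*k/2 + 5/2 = (k - 5/2)*(k - 1)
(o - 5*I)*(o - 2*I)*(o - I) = o^3 - 8*I*o^2 - 17*o + 10*I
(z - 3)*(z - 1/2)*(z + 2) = z^3 - 3*z^2/2 - 11*z/2 + 3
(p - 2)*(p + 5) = p^2 + 3*p - 10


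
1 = 1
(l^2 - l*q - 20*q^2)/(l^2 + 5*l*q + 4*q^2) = (l - 5*q)/(l + q)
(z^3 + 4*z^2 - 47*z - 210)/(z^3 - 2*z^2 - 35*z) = (z + 6)/z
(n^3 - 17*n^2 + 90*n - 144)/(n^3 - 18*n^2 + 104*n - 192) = (n - 3)/(n - 4)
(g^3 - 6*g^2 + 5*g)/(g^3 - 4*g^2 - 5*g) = (g - 1)/(g + 1)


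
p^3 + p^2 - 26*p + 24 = (p - 4)*(p - 1)*(p + 6)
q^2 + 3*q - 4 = (q - 1)*(q + 4)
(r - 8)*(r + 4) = r^2 - 4*r - 32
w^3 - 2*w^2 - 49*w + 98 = (w - 7)*(w - 2)*(w + 7)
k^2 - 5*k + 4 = (k - 4)*(k - 1)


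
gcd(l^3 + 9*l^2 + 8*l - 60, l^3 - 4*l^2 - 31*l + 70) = l^2 + 3*l - 10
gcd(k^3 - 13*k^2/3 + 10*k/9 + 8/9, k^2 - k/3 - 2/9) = k^2 - k/3 - 2/9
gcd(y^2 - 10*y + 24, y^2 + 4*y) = 1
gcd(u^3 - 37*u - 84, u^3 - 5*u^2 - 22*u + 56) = u^2 - 3*u - 28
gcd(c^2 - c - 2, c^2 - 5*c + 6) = c - 2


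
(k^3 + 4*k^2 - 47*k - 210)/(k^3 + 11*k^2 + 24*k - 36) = (k^2 - 2*k - 35)/(k^2 + 5*k - 6)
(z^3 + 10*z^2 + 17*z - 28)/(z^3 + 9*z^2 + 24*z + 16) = (z^2 + 6*z - 7)/(z^2 + 5*z + 4)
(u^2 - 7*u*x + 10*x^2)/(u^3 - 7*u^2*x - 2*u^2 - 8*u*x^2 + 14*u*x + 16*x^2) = (u^2 - 7*u*x + 10*x^2)/(u^3 - 7*u^2*x - 2*u^2 - 8*u*x^2 + 14*u*x + 16*x^2)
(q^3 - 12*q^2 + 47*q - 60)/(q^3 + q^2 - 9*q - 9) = (q^2 - 9*q + 20)/(q^2 + 4*q + 3)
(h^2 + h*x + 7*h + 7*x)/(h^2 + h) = (h^2 + h*x + 7*h + 7*x)/(h*(h + 1))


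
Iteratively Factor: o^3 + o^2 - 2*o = (o + 2)*(o^2 - o) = (o - 1)*(o + 2)*(o)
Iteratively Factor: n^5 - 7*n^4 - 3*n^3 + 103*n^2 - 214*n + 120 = (n - 2)*(n^4 - 5*n^3 - 13*n^2 + 77*n - 60) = (n - 2)*(n - 1)*(n^3 - 4*n^2 - 17*n + 60) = (n - 5)*(n - 2)*(n - 1)*(n^2 + n - 12) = (n - 5)*(n - 2)*(n - 1)*(n + 4)*(n - 3)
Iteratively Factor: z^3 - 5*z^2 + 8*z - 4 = (z - 2)*(z^2 - 3*z + 2) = (z - 2)^2*(z - 1)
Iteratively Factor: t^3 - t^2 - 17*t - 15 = (t + 3)*(t^2 - 4*t - 5) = (t + 1)*(t + 3)*(t - 5)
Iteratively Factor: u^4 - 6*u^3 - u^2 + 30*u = (u)*(u^3 - 6*u^2 - u + 30) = u*(u - 3)*(u^2 - 3*u - 10) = u*(u - 5)*(u - 3)*(u + 2)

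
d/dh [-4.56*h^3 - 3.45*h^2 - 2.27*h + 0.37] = -13.68*h^2 - 6.9*h - 2.27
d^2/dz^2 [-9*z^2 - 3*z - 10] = -18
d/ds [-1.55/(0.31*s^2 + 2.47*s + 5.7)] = (0.961*s + 3.8285)/(0.31*s^2 + 2.47*s + 5.7)^2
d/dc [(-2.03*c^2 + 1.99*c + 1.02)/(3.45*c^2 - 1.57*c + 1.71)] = (-3.6784*c^2 - 13.9806*c + 5.0043)/(11.9025*c^4 - 10.833*c^3 + 14.2639*c^2 - 5.3694*c + 2.9241)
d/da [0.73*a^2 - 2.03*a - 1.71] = 1.46*a - 2.03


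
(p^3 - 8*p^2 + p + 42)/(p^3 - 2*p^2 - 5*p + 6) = (p - 7)/(p - 1)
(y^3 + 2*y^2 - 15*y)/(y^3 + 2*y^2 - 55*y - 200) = y*(y - 3)/(y^2 - 3*y - 40)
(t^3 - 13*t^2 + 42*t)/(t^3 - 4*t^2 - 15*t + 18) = t*(t - 7)/(t^2 + 2*t - 3)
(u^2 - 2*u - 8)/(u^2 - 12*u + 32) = (u + 2)/(u - 8)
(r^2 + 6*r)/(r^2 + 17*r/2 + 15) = 2*r/(2*r + 5)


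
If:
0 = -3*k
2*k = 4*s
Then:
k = 0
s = 0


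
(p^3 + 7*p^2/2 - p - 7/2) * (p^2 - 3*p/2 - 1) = p^5 + 2*p^4 - 29*p^3/4 - 11*p^2/2 + 25*p/4 + 7/2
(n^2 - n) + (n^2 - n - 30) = 2*n^2 - 2*n - 30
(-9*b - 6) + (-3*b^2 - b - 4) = -3*b^2 - 10*b - 10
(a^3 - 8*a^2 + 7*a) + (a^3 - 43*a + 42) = 2*a^3 - 8*a^2 - 36*a + 42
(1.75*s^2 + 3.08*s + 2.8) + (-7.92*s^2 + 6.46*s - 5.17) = -6.17*s^2 + 9.54*s - 2.37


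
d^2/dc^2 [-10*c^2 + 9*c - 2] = -20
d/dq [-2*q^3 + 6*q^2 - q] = -6*q^2 + 12*q - 1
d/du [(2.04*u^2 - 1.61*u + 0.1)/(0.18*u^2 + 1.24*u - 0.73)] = (2.8194*u^2 - 3.0144*u + 1.0513)/(0.0324*u^4 + 0.4464*u^3 + 1.2748*u^2 - 1.8104*u + 0.5329)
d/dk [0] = 0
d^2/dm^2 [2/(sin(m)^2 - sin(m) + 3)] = 2*(-4*sin(m)^4 + 3*sin(m)^3 + 17*sin(m)^2 - 9*sin(m) - 4)/(sin(m)^2 - sin(m) + 3)^3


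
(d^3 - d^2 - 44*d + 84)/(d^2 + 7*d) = d - 8 + 12/d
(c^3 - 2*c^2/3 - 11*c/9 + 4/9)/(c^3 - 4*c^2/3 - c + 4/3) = (c - 1/3)/(c - 1)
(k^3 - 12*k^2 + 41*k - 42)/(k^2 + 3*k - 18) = (k^2 - 9*k + 14)/(k + 6)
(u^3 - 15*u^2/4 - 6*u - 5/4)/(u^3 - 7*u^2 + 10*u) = (4*u^2 + 5*u + 1)/(4*u*(u - 2))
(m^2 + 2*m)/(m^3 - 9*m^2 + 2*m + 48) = m/(m^2 - 11*m + 24)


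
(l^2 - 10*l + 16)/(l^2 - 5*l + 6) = (l - 8)/(l - 3)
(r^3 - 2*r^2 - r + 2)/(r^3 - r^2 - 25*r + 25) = (r^2 - r - 2)/(r^2 - 25)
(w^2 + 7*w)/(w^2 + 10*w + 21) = w/(w + 3)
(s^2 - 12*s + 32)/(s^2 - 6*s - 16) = (s - 4)/(s + 2)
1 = 1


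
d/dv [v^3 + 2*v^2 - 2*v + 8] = 3*v^2 + 4*v - 2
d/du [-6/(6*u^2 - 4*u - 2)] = 6*(3*u - 1)/(-3*u^2 + 2*u + 1)^2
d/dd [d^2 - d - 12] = 2*d - 1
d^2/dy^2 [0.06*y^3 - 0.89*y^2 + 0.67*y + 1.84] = 0.36*y - 1.78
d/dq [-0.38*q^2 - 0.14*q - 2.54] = -0.76*q - 0.14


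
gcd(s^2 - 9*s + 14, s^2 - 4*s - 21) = s - 7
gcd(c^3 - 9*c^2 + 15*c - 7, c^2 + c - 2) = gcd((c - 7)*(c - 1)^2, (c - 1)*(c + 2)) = c - 1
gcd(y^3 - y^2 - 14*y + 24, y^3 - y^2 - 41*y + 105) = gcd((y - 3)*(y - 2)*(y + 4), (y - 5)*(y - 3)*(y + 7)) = y - 3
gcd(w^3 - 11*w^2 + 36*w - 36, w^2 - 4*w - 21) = 1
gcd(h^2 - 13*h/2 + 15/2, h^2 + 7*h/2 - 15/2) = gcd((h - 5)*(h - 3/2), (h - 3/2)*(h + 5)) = h - 3/2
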